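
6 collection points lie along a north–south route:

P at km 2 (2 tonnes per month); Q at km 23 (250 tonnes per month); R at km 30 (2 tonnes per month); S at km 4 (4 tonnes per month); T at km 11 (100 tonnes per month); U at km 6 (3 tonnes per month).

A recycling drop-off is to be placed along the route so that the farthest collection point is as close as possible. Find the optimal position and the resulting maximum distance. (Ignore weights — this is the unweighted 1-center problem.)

location 16, max distance 14

The 1-center on a line is the midpoint of the two extreme points: leftmost at 2, rightmost at 30.
Optimal location = (2 + 30)/2 = 16; maximum distance = (30 − 2)/2 = 14.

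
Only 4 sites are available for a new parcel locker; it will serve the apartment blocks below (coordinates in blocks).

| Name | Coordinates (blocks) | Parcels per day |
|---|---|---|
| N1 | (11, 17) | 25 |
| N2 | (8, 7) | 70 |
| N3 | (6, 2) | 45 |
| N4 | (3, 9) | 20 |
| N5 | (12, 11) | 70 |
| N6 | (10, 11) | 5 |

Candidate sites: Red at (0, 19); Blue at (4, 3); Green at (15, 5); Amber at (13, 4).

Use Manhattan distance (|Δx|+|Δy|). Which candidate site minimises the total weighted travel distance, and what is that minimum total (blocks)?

Amber, total 2250 blocks

Total weighted distance at each candidate:
  Red (0, 19): total = 4510
  Blue (4, 3): total = 2550
  Green (15, 5): total = 2575
  Amber (13, 4): total = 2250
Minimum is at Amber with total 2250 blocks.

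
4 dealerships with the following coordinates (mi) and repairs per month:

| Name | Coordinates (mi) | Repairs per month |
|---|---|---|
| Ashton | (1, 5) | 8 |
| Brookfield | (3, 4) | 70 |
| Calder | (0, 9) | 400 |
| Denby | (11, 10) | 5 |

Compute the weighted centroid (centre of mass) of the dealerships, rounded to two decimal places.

The minimiser of Σwᵢ‖p−pᵢ‖² is the weighted centroid p* = (Σwᵢpᵢ)/(Σwᵢ).
Σwᵢ = 483.
Σwᵢxᵢ = 8·1 + 70·3 + 400·0 + 5·11 = 273.
Σwᵢyᵢ = 8·5 + 70·4 + 400·9 + 5·10 = 3970.
x* = 273/483 = 0.57, y* = 3970/483 = 8.22.

(0.57, 8.22)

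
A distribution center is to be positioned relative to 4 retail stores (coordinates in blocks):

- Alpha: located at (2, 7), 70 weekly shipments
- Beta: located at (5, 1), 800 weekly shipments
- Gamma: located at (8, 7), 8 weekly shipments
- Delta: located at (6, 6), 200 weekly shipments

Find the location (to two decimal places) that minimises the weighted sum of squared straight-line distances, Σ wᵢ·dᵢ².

The minimiser of Σwᵢ‖p−pᵢ‖² is the weighted centroid p* = (Σwᵢpᵢ)/(Σwᵢ).
Σwᵢ = 1078.
Σwᵢxᵢ = 70·2 + 800·5 + 8·8 + 200·6 = 5404.
Σwᵢyᵢ = 70·7 + 800·1 + 8·7 + 200·6 = 2546.
x* = 5404/1078 = 5.01, y* = 2546/1078 = 2.36.

(5.01, 2.36)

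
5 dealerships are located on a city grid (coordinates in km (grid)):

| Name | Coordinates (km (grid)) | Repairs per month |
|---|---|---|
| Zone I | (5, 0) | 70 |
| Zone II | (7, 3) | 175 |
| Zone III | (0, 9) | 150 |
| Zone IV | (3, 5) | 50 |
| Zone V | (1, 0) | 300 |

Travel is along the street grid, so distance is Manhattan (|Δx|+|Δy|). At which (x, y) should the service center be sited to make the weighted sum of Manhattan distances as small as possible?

Manhattan distance separates: Σwᵢ(|x−xᵢ|+|y−yᵢ|) = Σwᵢ|x−xᵢ| + Σwᵢ|y−yᵢ|, so x and y are optimised independently as 1-D weighted medians.
Total weight W = 745; half = 372.5.
x-coordinate, sorted with cumulative weight:
  x=0 (Zone III, w=150) cum 150
  x=1 (Zone V, w=300) cum 450  ← median
  x=3 (Zone IV, w=50) cum 500
  x=5 (Zone I, w=70) cum 570
  x=7 (Zone II, w=175) cum 745
⇒ x* = 1
y-coordinate, sorted with cumulative weight:
  y=0 (Zone I, w=70) cum 70
  y=0 (Zone V, w=300) cum 370
  y=3 (Zone II, w=175) cum 545  ← median
  y=5 (Zone IV, w=50) cum 595
  y=9 (Zone III, w=150) cum 745
⇒ y* = 3

(1, 3)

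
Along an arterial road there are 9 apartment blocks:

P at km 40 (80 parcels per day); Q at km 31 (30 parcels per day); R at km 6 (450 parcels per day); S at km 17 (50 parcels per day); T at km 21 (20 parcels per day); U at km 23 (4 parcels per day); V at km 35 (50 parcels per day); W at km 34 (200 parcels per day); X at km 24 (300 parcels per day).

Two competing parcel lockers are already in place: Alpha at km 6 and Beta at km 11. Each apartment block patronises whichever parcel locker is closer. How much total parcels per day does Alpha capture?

The indifferent point is the midpoint (6+11)/2 = 8.5; apartment blocks left of it (closer to Alpha at 6) go to Alpha, those right go to Beta.
  R at 6 (w=450) → Alpha
  S at 17 (w=50) → Beta
  T at 21 (w=20) → Beta
  U at 23 (w=4) → Beta
  X at 24 (w=300) → Beta
  Q at 31 (w=30) → Beta
  W at 34 (w=200) → Beta
  V at 35 (w=50) → Beta
  P at 40 (w=80) → Beta
Alpha captures 450; Beta captures 734.

450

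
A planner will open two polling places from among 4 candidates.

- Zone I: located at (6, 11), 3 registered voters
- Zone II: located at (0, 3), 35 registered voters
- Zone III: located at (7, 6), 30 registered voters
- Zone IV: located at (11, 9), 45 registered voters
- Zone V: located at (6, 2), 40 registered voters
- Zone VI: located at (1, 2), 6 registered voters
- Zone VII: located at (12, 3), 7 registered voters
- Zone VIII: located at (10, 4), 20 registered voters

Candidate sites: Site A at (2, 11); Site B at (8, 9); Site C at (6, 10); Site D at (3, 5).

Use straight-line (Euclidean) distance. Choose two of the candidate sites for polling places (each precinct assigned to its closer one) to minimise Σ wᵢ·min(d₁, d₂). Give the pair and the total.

{Site B, Site D}, total 714.1

Evaluate every pair (each demand assigned to the nearer of the two):
  {Site B, Site D}: total = 714.1
  {Site C, Site D}: total = 879.6
  {Site A, Site B}: total = 1030.7
  {Site B, Site C}: total = 1061.5
  {Site A, Site D}: total = 1061.7
  {Site A, Site C}: total = 1227.9
Best pair: {Site B, Site D} with total 714.1.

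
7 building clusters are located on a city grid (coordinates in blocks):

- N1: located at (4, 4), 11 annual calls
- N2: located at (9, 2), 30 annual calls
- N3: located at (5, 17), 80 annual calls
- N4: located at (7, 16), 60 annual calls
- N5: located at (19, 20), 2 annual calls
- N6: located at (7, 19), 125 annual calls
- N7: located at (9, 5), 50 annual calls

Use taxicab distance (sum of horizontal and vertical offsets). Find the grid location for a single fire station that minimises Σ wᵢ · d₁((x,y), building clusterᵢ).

Manhattan distance separates: Σwᵢ(|x−xᵢ|+|y−yᵢ|) = Σwᵢ|x−xᵢ| + Σwᵢ|y−yᵢ|, so x and y are optimised independently as 1-D weighted medians.
Total weight W = 358; half = 179.
x-coordinate, sorted with cumulative weight:
  x=4 (N1, w=11) cum 11
  x=5 (N3, w=80) cum 91
  x=7 (N4, w=60) cum 151
  x=7 (N6, w=125) cum 276  ← median
  x=9 (N2, w=30) cum 306
  x=9 (N7, w=50) cum 356
  x=19 (N5, w=2) cum 358
⇒ x* = 7
y-coordinate, sorted with cumulative weight:
  y=2 (N2, w=30) cum 30
  y=4 (N1, w=11) cum 41
  y=5 (N7, w=50) cum 91
  y=16 (N4, w=60) cum 151
  y=17 (N3, w=80) cum 231  ← median
  y=19 (N6, w=125) cum 356
  y=20 (N5, w=2) cum 358
⇒ y* = 17

(7, 17)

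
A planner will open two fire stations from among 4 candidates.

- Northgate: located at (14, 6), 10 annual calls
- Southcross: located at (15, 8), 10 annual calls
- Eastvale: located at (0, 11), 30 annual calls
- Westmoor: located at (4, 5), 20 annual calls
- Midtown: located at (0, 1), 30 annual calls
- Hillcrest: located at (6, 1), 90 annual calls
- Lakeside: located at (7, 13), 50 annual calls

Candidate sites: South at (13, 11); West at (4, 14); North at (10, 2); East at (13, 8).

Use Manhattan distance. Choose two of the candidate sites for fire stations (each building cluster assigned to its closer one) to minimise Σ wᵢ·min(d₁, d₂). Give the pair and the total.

{West, North}, total 1560

Evaluate every pair (each demand assigned to the nearer of the two):
  {West, North}: total = 1560
  {South, North}: total = 1860
  {North, East}: total = 2040
  {West, East}: total = 2410
  {South, West}: total = 2560
  {South, East}: total = 2940
Best pair: {West, North} with total 1560.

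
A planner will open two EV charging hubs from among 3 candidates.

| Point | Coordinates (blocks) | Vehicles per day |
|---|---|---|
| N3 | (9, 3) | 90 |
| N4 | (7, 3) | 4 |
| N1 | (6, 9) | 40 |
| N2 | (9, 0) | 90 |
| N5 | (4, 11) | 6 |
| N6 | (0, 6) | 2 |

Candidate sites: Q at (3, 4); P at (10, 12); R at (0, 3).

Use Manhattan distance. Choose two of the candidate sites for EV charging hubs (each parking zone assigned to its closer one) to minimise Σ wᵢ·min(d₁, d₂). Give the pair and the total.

Evaluate every pair (each demand assigned to the nearer of the two):
  {Q, P}: total = 1882
  {Q, R}: total = 1924
  {P, R}: total = 2246
Best pair: {Q, P} with total 1882.

{Q, P}, total 1882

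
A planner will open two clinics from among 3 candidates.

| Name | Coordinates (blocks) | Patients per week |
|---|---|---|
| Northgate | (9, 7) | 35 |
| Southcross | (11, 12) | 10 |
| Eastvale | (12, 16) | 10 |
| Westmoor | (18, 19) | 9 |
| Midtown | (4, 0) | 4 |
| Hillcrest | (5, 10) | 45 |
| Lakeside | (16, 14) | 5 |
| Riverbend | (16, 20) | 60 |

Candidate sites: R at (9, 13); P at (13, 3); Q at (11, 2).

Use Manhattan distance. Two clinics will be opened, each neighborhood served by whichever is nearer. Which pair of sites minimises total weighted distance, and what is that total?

{R, Q}, total 1666

Evaluate every pair (each demand assigned to the nearer of the two):
  {R, Q}: total = 1666
  {R, P}: total = 1678
  {P, Q}: total = 2610
Best pair: {R, Q} with total 1666.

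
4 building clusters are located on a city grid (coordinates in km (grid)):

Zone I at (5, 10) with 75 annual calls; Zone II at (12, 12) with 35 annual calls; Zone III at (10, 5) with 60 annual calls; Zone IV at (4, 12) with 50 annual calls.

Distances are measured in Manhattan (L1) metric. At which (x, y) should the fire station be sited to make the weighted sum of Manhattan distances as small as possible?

(5, 10)

Manhattan distance separates: Σwᵢ(|x−xᵢ|+|y−yᵢ|) = Σwᵢ|x−xᵢ| + Σwᵢ|y−yᵢ|, so x and y are optimised independently as 1-D weighted medians.
Total weight W = 220; half = 110.
x-coordinate, sorted with cumulative weight:
  x=4 (Zone IV, w=50) cum 50
  x=5 (Zone I, w=75) cum 125  ← median
  x=10 (Zone III, w=60) cum 185
  x=12 (Zone II, w=35) cum 220
⇒ x* = 5
y-coordinate, sorted with cumulative weight:
  y=5 (Zone III, w=60) cum 60
  y=10 (Zone I, w=75) cum 135  ← median
  y=12 (Zone II, w=35) cum 170
  y=12 (Zone IV, w=50) cum 220
⇒ y* = 10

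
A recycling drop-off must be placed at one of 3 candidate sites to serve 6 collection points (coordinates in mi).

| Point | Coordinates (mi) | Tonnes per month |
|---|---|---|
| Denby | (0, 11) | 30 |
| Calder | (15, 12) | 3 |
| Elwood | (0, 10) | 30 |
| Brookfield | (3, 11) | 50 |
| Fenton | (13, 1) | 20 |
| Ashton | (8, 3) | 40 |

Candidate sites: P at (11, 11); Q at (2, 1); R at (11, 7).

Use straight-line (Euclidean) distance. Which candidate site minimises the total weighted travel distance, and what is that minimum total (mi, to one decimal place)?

Total weighted distance at each candidate:
  P (11, 11): total = 1619.5
  Q (2, 1): total = 1609.1
  R (11, 7): total = 1486.1
Minimum is at R with total 1486.1 mi.

R, total 1486.1 mi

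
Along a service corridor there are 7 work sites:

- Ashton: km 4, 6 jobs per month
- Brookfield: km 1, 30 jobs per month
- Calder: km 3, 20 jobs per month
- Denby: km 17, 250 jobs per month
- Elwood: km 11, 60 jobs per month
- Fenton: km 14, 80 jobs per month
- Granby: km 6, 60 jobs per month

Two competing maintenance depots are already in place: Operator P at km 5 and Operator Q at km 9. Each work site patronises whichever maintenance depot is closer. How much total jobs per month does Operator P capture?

The indifferent point is the midpoint (5+9)/2 = 7; work sites left of it (closer to Operator P at 5) go to Operator P, those right go to Operator Q.
  Brookfield at 1 (w=30) → Operator P
  Calder at 3 (w=20) → Operator P
  Ashton at 4 (w=6) → Operator P
  Granby at 6 (w=60) → Operator P
  Elwood at 11 (w=60) → Operator Q
  Fenton at 14 (w=80) → Operator Q
  Denby at 17 (w=250) → Operator Q
Operator P captures 116; Operator Q captures 390.

116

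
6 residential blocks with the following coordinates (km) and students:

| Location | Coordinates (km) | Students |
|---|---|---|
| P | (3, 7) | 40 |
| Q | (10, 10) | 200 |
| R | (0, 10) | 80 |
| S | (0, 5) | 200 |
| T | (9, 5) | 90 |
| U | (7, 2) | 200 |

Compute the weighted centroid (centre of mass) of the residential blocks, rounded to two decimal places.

The minimiser of Σwᵢ‖p−pᵢ‖² is the weighted centroid p* = (Σwᵢpᵢ)/(Σwᵢ).
Σwᵢ = 810.
Σwᵢxᵢ = 40·3 + 200·10 + 80·0 + 200·0 + 90·9 + 200·7 = 4330.
Σwᵢyᵢ = 40·7 + 200·10 + 80·10 + 200·5 + 90·5 + 200·2 = 4930.
x* = 4330/810 = 5.35, y* = 4930/810 = 6.09.

(5.35, 6.09)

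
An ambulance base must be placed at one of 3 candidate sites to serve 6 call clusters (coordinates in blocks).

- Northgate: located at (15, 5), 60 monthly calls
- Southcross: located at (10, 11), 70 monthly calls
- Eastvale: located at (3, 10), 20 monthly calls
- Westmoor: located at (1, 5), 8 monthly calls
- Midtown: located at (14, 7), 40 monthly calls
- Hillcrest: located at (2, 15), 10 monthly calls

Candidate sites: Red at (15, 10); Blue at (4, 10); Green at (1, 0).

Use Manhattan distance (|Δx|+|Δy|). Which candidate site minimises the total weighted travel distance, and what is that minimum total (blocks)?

Red, total 1452 blocks

Total weighted distance at each candidate:
  Red (15, 10): total = 1452
  Blue (4, 10): total = 2124
  Green (1, 0): total = 3780
Minimum is at Red with total 1452 blocks.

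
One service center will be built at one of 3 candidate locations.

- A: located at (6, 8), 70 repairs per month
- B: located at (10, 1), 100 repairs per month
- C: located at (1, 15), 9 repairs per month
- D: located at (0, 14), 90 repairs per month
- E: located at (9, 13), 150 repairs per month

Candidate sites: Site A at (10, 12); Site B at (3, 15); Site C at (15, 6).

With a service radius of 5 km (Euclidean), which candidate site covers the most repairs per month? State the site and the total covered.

Coverage radius r = 5 km; a point is covered iff (Δx)²+(Δy)² ≤ 5² = 25.
  Site A (10, 12): covers {E} → 150
  Site B (3, 15): covers {C, D} → 99
  Site C (15, 6): covers {none} → 0
Maximum coverage at Site A: 150 repairs per month.

Site A, covering 150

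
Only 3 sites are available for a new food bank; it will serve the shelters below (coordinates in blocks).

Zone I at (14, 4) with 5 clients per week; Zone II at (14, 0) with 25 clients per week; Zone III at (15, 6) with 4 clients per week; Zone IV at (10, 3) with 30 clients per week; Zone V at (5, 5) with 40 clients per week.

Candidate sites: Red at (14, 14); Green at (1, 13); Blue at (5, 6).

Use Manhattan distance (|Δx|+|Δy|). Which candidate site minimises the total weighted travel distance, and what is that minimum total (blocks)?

Blue, total 750 blocks

Total weighted distance at each candidate:
  Red (14, 14): total = 1606
  Green (1, 13): total = 1894
  Blue (5, 6): total = 750
Minimum is at Blue with total 750 blocks.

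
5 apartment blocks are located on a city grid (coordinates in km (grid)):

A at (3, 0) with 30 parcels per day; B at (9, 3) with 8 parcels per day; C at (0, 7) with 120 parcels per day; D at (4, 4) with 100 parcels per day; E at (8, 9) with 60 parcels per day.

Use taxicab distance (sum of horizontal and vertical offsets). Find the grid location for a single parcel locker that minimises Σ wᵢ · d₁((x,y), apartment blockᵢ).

Manhattan distance separates: Σwᵢ(|x−xᵢ|+|y−yᵢ|) = Σwᵢ|x−xᵢ| + Σwᵢ|y−yᵢ|, so x and y are optimised independently as 1-D weighted medians.
Total weight W = 318; half = 159.
x-coordinate, sorted with cumulative weight:
  x=0 (C, w=120) cum 120
  x=3 (A, w=30) cum 150
  x=4 (D, w=100) cum 250  ← median
  x=8 (E, w=60) cum 310
  x=9 (B, w=8) cum 318
⇒ x* = 4
y-coordinate, sorted with cumulative weight:
  y=0 (A, w=30) cum 30
  y=3 (B, w=8) cum 38
  y=4 (D, w=100) cum 138
  y=7 (C, w=120) cum 258  ← median
  y=9 (E, w=60) cum 318
⇒ y* = 7

(4, 7)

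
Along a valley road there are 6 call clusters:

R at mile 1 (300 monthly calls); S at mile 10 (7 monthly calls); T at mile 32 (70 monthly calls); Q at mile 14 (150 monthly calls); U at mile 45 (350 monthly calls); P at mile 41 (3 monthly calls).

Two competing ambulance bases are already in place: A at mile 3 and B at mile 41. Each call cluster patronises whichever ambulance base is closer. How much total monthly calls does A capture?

The indifferent point is the midpoint (3+41)/2 = 22; call clusters left of it (closer to A at 3) go to A, those right go to B.
  R at 1 (w=300) → A
  S at 10 (w=7) → A
  Q at 14 (w=150) → A
  T at 32 (w=70) → B
  P at 41 (w=3) → B
  U at 45 (w=350) → B
A captures 457; B captures 423.

457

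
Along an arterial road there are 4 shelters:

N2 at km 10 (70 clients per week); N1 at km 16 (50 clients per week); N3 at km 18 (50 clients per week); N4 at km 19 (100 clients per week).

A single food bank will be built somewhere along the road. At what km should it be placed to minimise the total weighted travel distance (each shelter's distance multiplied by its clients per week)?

For a sum of weighted absolute distances on a line, the optimum is the weighted median (not the mean). Total weight W = 270; half-weight = 135.
Sort by position and accumulate weight:
  km 10 (N2, w=70) → cum 70
  km 16 (N1, w=50) → cum 120
  km 18 (N3, w=50) → cum 170  ≥ 135 → median here
  km 19 (N4, w=100) → cum 270
Optimal location: km 18.

x = 18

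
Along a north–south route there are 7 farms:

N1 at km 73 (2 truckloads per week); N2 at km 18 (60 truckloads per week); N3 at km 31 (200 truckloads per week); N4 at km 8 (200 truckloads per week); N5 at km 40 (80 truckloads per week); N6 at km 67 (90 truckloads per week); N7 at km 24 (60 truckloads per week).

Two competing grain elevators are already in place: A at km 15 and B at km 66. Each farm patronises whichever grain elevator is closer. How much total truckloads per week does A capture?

600

The indifferent point is the midpoint (15+66)/2 = 40.5; farms left of it (closer to A at 15) go to A, those right go to B.
  N4 at 8 (w=200) → A
  N2 at 18 (w=60) → A
  N7 at 24 (w=60) → A
  N3 at 31 (w=200) → A
  N5 at 40 (w=80) → A
  N6 at 67 (w=90) → B
  N1 at 73 (w=2) → B
A captures 600; B captures 92.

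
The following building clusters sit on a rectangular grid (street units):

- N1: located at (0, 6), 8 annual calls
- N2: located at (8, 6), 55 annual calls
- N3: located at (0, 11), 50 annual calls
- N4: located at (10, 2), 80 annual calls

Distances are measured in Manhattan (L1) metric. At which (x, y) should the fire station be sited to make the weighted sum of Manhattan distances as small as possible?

Manhattan distance separates: Σwᵢ(|x−xᵢ|+|y−yᵢ|) = Σwᵢ|x−xᵢ| + Σwᵢ|y−yᵢ|, so x and y are optimised independently as 1-D weighted medians.
Total weight W = 193; half = 96.5.
x-coordinate, sorted with cumulative weight:
  x=0 (N1, w=8) cum 8
  x=0 (N3, w=50) cum 58
  x=8 (N2, w=55) cum 113  ← median
  x=10 (N4, w=80) cum 193
⇒ x* = 8
y-coordinate, sorted with cumulative weight:
  y=2 (N4, w=80) cum 80
  y=6 (N1, w=8) cum 88
  y=6 (N2, w=55) cum 143  ← median
  y=11 (N3, w=50) cum 193
⇒ y* = 6

(8, 6)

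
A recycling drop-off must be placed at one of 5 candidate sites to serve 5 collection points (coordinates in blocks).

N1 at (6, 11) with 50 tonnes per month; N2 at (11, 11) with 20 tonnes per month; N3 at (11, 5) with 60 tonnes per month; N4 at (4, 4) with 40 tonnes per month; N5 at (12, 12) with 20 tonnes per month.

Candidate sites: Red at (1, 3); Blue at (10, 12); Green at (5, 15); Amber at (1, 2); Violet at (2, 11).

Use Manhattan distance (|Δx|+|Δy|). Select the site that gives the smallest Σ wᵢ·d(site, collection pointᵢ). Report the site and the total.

Blue, total 1370 blocks

Total weighted distance at each candidate:
  Red (1, 3): total = 2290
  Blue (10, 12): total = 1370
  Green (5, 15): total = 2090
  Amber (1, 2): total = 2480
  Violet (2, 11): total = 1860
Minimum is at Blue with total 1370 blocks.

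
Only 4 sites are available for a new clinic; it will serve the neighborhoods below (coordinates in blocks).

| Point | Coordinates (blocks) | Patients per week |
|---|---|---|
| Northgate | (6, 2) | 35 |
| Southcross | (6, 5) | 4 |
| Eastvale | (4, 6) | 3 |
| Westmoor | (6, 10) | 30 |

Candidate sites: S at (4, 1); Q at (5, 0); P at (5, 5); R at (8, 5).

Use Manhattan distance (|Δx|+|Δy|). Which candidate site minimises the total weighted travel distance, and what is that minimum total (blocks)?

P, total 330 blocks

Total weighted distance at each candidate:
  S (4, 1): total = 474
  Q (5, 0): total = 480
  P (5, 5): total = 330
  R (8, 5): total = 408
Minimum is at P with total 330 blocks.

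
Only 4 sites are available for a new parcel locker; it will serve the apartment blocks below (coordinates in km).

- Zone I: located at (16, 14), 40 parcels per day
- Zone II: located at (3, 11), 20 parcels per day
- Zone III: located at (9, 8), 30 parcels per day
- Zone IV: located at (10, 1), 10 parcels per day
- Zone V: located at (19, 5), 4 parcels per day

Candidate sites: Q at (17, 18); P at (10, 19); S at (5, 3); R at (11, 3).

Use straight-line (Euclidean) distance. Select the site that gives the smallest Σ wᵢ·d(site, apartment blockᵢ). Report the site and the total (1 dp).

R, total 926.5 km

Total weighted distance at each candidate:
  Q (17, 18): total = 1098.6
  P (10, 19): total = 1102.9
  S (5, 3): total = 1089.7
  R (11, 3): total = 926.5
Minimum is at R with total 926.5 km.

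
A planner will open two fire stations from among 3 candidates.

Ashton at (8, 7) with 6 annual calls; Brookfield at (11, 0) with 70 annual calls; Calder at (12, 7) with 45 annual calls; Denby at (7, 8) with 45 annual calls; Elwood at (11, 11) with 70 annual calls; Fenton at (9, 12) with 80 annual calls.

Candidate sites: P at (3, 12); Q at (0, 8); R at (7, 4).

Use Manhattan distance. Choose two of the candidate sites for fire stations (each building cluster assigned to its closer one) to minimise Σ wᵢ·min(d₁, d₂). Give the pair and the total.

Evaluate every pair (each demand assigned to the nearer of the two):
  {P, R}: total = 2234
  {Q, R}: total = 2694
  {P, Q}: total = 3394
Best pair: {P, R} with total 2234.

{P, R}, total 2234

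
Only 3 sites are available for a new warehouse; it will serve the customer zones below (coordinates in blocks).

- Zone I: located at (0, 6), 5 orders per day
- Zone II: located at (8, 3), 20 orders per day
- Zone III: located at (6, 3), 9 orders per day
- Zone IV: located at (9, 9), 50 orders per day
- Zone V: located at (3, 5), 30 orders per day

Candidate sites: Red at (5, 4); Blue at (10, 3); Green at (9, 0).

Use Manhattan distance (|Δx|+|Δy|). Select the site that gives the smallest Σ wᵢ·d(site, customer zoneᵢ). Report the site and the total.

Red, total 673 blocks

Total weighted distance at each candidate:
  Red (5, 4): total = 673
  Blue (10, 3): total = 761
  Green (9, 0): total = 989
Minimum is at Red with total 673 blocks.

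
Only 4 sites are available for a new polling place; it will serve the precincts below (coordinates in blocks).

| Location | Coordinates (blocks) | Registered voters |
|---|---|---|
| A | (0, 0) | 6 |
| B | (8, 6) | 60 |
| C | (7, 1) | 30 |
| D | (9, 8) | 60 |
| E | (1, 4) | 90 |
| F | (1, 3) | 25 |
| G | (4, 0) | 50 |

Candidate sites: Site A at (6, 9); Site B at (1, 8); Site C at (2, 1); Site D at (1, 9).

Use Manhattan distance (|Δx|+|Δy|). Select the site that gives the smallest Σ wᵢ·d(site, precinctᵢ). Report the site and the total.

Site C, total 2253 blocks

Total weighted distance at each candidate:
  Site A (6, 9): total = 2625
  Site B (1, 8): total = 2499
  Site C (2, 1): total = 2253
  Site D (1, 9): total = 2820
Minimum is at Site C with total 2253 blocks.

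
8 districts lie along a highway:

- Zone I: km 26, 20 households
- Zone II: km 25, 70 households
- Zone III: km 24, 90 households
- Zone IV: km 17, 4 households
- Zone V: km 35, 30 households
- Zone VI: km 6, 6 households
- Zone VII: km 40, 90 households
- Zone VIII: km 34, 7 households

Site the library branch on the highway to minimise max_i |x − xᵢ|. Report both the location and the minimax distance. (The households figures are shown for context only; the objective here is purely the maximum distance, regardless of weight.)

location 23, max distance 17

The 1-center on a line is the midpoint of the two extreme points: leftmost at 6, rightmost at 40.
Optimal location = (6 + 40)/2 = 23; maximum distance = (40 − 6)/2 = 17.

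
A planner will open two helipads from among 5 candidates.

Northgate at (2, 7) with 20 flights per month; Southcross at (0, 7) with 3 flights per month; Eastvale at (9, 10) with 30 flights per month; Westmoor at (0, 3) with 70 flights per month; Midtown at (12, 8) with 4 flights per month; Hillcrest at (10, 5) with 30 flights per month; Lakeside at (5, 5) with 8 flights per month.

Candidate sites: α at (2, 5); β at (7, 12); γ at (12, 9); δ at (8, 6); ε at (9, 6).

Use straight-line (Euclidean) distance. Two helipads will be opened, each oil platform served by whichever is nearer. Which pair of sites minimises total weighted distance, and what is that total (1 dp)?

Evaluate every pair (each demand assigned to the nearer of the two):
  {α, ε}: total = 447.3
  {α, δ}: total = 479.1
  {α, γ}: total = 503.5
  {α, β}: total = 609.4
  {γ, δ}: total = 935.2
  {β, δ}: total = 939.0
  {δ, ε}: total = 946.1
  {β, ε}: total = 1006.0
  {γ, ε}: total = 1006.9
  {β, γ}: total = 1246.6
Best pair: {α, ε} with total 447.3.

{α, ε}, total 447.3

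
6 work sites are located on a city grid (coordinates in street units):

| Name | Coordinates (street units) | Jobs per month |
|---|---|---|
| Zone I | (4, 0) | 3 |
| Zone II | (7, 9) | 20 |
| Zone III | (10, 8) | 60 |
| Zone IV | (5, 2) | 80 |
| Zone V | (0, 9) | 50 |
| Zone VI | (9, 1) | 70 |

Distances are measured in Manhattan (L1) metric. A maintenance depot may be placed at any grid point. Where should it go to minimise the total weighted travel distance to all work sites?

Manhattan distance separates: Σwᵢ(|x−xᵢ|+|y−yᵢ|) = Σwᵢ|x−xᵢ| + Σwᵢ|y−yᵢ|, so x and y are optimised independently as 1-D weighted medians.
Total weight W = 283; half = 141.5.
x-coordinate, sorted with cumulative weight:
  x=0 (Zone V, w=50) cum 50
  x=4 (Zone I, w=3) cum 53
  x=5 (Zone IV, w=80) cum 133
  x=7 (Zone II, w=20) cum 153  ← median
  x=9 (Zone VI, w=70) cum 223
  x=10 (Zone III, w=60) cum 283
⇒ x* = 7
y-coordinate, sorted with cumulative weight:
  y=0 (Zone I, w=3) cum 3
  y=1 (Zone VI, w=70) cum 73
  y=2 (Zone IV, w=80) cum 153  ← median
  y=8 (Zone III, w=60) cum 213
  y=9 (Zone II, w=20) cum 233
  y=9 (Zone V, w=50) cum 283
⇒ y* = 2

(7, 2)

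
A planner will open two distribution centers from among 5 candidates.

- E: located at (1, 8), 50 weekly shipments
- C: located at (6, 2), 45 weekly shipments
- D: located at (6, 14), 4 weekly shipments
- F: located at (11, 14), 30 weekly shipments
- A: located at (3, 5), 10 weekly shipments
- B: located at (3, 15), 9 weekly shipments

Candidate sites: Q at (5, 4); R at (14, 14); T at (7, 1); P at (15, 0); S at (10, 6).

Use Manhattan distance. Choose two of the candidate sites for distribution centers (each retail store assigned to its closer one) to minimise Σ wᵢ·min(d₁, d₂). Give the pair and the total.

Evaluate every pair (each demand assigned to the nearer of the two):
  {Q, R}: total = 795
  {Q, S}: total = 996
  {R, T}: total = 1050
  {Q, T}: total = 1161
  {T, S}: total = 1182
  {Q, P}: total = 1206
  {R, S}: total = 1220
  {P, S}: total = 1452
  {T, P}: total = 1548
  {R, P}: total = 1845
Best pair: {Q, R} with total 795.

{Q, R}, total 795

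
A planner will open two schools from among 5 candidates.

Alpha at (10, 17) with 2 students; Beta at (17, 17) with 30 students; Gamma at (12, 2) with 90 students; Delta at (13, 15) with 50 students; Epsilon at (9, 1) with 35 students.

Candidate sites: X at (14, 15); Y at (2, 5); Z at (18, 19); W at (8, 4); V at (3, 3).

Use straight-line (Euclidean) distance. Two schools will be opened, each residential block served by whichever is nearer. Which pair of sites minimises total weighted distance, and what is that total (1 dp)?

{X, W}, total 680.3

Evaluate every pair (each demand assigned to the nearer of the two):
  {X, W}: total = 680.3
  {Z, W}: total = 916.9
  {X, V}: total = 1203.5
  {X, Y}: total = 1388.9
  {Z, V}: total = 1440.1
  {Y, W}: total = 1618.0
  {W, V}: total = 1618.0
  {Y, Z}: total = 1625.5
  {X, Z}: total = 1830.1
  {Y, V}: total = 2384.8
Best pair: {X, W} with total 680.3.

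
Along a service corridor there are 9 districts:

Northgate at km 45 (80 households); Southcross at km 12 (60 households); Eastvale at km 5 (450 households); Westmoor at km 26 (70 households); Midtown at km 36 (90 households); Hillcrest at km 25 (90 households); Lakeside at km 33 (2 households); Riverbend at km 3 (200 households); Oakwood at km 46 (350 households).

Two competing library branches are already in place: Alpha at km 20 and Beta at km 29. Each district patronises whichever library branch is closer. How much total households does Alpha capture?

The indifferent point is the midpoint (20+29)/2 = 24.5; districts left of it (closer to Alpha at 20) go to Alpha, those right go to Beta.
  Riverbend at 3 (w=200) → Alpha
  Eastvale at 5 (w=450) → Alpha
  Southcross at 12 (w=60) → Alpha
  Hillcrest at 25 (w=90) → Beta
  Westmoor at 26 (w=70) → Beta
  Lakeside at 33 (w=2) → Beta
  Midtown at 36 (w=90) → Beta
  Northgate at 45 (w=80) → Beta
  Oakwood at 46 (w=350) → Beta
Alpha captures 710; Beta captures 682.

710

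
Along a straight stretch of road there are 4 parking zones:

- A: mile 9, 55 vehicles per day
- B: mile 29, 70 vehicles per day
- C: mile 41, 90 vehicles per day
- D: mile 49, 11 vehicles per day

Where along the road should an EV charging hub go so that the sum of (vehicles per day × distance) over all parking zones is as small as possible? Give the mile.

x = 29

For a sum of weighted absolute distances on a line, the optimum is the weighted median (not the mean). Total weight W = 226; half-weight = 113.
Sort by position and accumulate weight:
  mile 9 (A, w=55) → cum 55
  mile 29 (B, w=70) → cum 125  ≥ 113 → median here
  mile 41 (C, w=90) → cum 215
  mile 49 (D, w=11) → cum 226
Optimal location: mile 29.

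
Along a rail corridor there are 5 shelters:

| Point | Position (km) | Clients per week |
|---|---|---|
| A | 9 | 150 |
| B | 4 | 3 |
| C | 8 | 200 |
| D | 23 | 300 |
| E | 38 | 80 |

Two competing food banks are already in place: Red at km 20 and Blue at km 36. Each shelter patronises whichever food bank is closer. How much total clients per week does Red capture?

653

The indifferent point is the midpoint (20+36)/2 = 28; shelters left of it (closer to Red at 20) go to Red, those right go to Blue.
  B at 4 (w=3) → Red
  C at 8 (w=200) → Red
  A at 9 (w=150) → Red
  D at 23 (w=300) → Red
  E at 38 (w=80) → Blue
Red captures 653; Blue captures 80.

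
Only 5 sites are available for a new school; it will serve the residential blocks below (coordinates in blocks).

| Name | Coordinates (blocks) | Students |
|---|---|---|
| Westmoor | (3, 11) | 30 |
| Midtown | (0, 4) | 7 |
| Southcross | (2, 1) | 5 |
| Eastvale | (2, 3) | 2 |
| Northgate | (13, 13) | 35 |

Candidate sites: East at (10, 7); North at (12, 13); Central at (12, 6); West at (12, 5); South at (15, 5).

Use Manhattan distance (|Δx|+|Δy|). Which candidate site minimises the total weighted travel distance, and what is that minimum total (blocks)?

Total weighted distance at each candidate:
  East (10, 7): total = 830
  North (12, 13): total = 662
  Central (12, 6): total = 899
  West (12, 5): total = 950
  South (15, 5): total = 1117
Minimum is at North with total 662 blocks.

North, total 662 blocks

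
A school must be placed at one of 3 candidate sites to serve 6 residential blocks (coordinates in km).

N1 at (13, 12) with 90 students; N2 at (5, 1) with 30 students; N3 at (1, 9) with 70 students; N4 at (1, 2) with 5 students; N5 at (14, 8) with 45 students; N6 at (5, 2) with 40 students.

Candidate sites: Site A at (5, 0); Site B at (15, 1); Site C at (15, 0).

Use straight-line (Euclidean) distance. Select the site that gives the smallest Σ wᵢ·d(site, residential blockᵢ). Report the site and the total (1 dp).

Total weighted distance at each candidate:
  Site A (5, 0): total = 2661.7
  Site B (15, 1): total = 3225.3
  Site C (15, 0): total = 3402.9
Minimum is at Site A with total 2661.7 km.

Site A, total 2661.7 km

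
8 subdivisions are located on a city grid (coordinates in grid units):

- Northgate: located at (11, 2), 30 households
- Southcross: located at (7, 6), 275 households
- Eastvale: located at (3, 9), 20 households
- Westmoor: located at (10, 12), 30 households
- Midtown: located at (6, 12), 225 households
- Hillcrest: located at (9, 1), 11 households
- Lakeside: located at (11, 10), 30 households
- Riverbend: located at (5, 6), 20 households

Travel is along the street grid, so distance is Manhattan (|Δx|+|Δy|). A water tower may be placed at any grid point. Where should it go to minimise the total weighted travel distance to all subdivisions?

(7, 6)

Manhattan distance separates: Σwᵢ(|x−xᵢ|+|y−yᵢ|) = Σwᵢ|x−xᵢ| + Σwᵢ|y−yᵢ|, so x and y are optimised independently as 1-D weighted medians.
Total weight W = 641; half = 320.5.
x-coordinate, sorted with cumulative weight:
  x=3 (Eastvale, w=20) cum 20
  x=5 (Riverbend, w=20) cum 40
  x=6 (Midtown, w=225) cum 265
  x=7 (Southcross, w=275) cum 540  ← median
  x=9 (Hillcrest, w=11) cum 551
  x=10 (Westmoor, w=30) cum 581
  x=11 (Northgate, w=30) cum 611
  x=11 (Lakeside, w=30) cum 641
⇒ x* = 7
y-coordinate, sorted with cumulative weight:
  y=1 (Hillcrest, w=11) cum 11
  y=2 (Northgate, w=30) cum 41
  y=6 (Southcross, w=275) cum 316
  y=6 (Riverbend, w=20) cum 336  ← median
  y=9 (Eastvale, w=20) cum 356
  y=10 (Lakeside, w=30) cum 386
  y=12 (Westmoor, w=30) cum 416
  y=12 (Midtown, w=225) cum 641
⇒ y* = 6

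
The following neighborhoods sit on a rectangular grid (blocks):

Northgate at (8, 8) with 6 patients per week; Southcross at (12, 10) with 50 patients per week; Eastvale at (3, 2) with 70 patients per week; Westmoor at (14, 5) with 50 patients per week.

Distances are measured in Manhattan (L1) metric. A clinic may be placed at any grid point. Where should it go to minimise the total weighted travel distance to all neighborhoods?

(12, 5)

Manhattan distance separates: Σwᵢ(|x−xᵢ|+|y−yᵢ|) = Σwᵢ|x−xᵢ| + Σwᵢ|y−yᵢ|, so x and y are optimised independently as 1-D weighted medians.
Total weight W = 176; half = 88.
x-coordinate, sorted with cumulative weight:
  x=3 (Eastvale, w=70) cum 70
  x=8 (Northgate, w=6) cum 76
  x=12 (Southcross, w=50) cum 126  ← median
  x=14 (Westmoor, w=50) cum 176
⇒ x* = 12
y-coordinate, sorted with cumulative weight:
  y=2 (Eastvale, w=70) cum 70
  y=5 (Westmoor, w=50) cum 120  ← median
  y=8 (Northgate, w=6) cum 126
  y=10 (Southcross, w=50) cum 176
⇒ y* = 5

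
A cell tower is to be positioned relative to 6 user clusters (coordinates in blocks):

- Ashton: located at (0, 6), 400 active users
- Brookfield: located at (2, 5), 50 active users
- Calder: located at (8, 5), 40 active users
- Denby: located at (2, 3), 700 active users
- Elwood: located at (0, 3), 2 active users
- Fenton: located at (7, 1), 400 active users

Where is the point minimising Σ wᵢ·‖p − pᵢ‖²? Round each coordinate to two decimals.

(2.90, 3.36)

The minimiser of Σwᵢ‖p−pᵢ‖² is the weighted centroid p* = (Σwᵢpᵢ)/(Σwᵢ).
Σwᵢ = 1592.
Σwᵢxᵢ = 400·0 + 50·2 + 40·8 + 700·2 + 2·0 + 400·7 = 4620.
Σwᵢyᵢ = 400·6 + 50·5 + 40·5 + 700·3 + 2·3 + 400·1 = 5356.
x* = 4620/1592 = 2.90, y* = 5356/1592 = 3.36.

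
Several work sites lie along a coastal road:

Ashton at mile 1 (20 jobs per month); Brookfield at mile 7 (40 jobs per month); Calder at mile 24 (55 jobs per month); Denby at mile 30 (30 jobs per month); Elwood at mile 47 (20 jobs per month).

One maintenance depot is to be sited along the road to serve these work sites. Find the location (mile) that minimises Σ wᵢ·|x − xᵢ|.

x = 24

For a sum of weighted absolute distances on a line, the optimum is the weighted median (not the mean). Total weight W = 165; half-weight = 82.5.
Sort by position and accumulate weight:
  mile 1 (Ashton, w=20) → cum 20
  mile 7 (Brookfield, w=40) → cum 60
  mile 24 (Calder, w=55) → cum 115  ≥ 82.5 → median here
  mile 30 (Denby, w=30) → cum 145
  mile 47 (Elwood, w=20) → cum 165
Optimal location: mile 24.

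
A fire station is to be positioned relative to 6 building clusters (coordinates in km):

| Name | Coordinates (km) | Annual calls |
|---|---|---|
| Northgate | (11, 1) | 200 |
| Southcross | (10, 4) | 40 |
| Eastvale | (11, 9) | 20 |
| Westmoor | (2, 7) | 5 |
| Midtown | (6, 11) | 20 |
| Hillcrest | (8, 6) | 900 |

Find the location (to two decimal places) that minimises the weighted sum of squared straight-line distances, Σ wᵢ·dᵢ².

(8.57, 5.23)

The minimiser of Σwᵢ‖p−pᵢ‖² is the weighted centroid p* = (Σwᵢpᵢ)/(Σwᵢ).
Σwᵢ = 1185.
Σwᵢxᵢ = 200·11 + 40·10 + 20·11 + 5·2 + 20·6 + 900·8 = 10150.
Σwᵢyᵢ = 200·1 + 40·4 + 20·9 + 5·7 + 20·11 + 900·6 = 6195.
x* = 10150/1185 = 8.57, y* = 6195/1185 = 5.23.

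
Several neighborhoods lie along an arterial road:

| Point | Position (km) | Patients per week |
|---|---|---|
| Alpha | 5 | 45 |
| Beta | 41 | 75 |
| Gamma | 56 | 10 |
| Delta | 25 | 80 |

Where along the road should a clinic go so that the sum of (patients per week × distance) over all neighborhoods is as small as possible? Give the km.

For a sum of weighted absolute distances on a line, the optimum is the weighted median (not the mean). Total weight W = 210; half-weight = 105.
Sort by position and accumulate weight:
  km 5 (Alpha, w=45) → cum 45
  km 25 (Delta, w=80) → cum 125  ≥ 105 → median here
  km 41 (Beta, w=75) → cum 200
  km 56 (Gamma, w=10) → cum 210
Optimal location: km 25.

x = 25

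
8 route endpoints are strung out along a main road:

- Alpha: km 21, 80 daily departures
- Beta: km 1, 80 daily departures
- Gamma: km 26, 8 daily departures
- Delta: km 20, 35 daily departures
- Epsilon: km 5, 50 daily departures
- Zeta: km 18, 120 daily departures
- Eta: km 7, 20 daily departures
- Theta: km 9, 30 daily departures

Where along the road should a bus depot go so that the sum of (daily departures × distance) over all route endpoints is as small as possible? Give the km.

x = 18

For a sum of weighted absolute distances on a line, the optimum is the weighted median (not the mean). Total weight W = 423; half-weight = 211.5.
Sort by position and accumulate weight:
  km 1 (Beta, w=80) → cum 80
  km 5 (Epsilon, w=50) → cum 130
  km 7 (Eta, w=20) → cum 150
  km 9 (Theta, w=30) → cum 180
  km 18 (Zeta, w=120) → cum 300  ≥ 211.5 → median here
  km 20 (Delta, w=35) → cum 335
  km 21 (Alpha, w=80) → cum 415
  km 26 (Gamma, w=8) → cum 423
Optimal location: km 18.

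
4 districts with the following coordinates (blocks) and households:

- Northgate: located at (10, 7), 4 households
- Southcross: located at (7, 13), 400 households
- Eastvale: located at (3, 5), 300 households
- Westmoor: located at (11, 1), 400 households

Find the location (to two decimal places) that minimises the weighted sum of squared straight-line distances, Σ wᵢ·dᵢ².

(7.37, 6.46)

The minimiser of Σwᵢ‖p−pᵢ‖² is the weighted centroid p* = (Σwᵢpᵢ)/(Σwᵢ).
Σwᵢ = 1104.
Σwᵢxᵢ = 4·10 + 400·7 + 300·3 + 400·11 = 8140.
Σwᵢyᵢ = 4·7 + 400·13 + 300·5 + 400·1 = 7128.
x* = 8140/1104 = 7.37, y* = 7128/1104 = 6.46.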